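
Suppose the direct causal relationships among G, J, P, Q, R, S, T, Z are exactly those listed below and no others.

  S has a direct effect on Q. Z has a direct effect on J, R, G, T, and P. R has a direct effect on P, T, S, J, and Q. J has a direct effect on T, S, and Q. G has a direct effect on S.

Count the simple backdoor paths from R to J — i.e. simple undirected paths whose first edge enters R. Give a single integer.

A backdoor path from R to J is any simple undirected path whose first edge points into R (i.e. leaves R via a parent).
Parents of R: {Z}.
Enumerating:
  P1: R <- Z -> G -> S <- J
  P2: R <- Z -> G -> S -> Q <- J
  P3: R <- Z -> J
  P4: R <- Z -> T <- J
That exhausts the simple backdoor paths. Count: 4.

4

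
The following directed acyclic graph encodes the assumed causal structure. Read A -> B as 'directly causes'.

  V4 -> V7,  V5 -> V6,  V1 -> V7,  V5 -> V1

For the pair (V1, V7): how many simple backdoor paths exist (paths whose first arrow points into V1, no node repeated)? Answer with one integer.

A backdoor path from V1 to V7 is any simple undirected path whose first edge points into V1 (i.e. leaves V1 via a parent).
Parents of V1: {V5}.
No simple path from any parent of V1 reaches V7 without revisiting V1, so there are no backdoor paths.

0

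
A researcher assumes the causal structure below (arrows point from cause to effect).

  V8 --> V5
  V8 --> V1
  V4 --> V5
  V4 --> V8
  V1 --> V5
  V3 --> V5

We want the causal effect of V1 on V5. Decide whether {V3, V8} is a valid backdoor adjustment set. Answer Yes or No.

Backdoor paths from V1 to V5 (paths whose first edge points into V1):
  P1: V1 <- V8 <- V4 -> V5
  P2: V1 <- V8 -> V5
Condition 1 (no descendant of V1 in the set): holds — descendants of V1 are {V5}; none are in {V3, V8}.
Condition 2 (every backdoor path blocked by {V3, V8}):
  P1: blocked at chain node V8 ∈ conditioning set.
  P2: blocked at fork node V8 ∈ conditioning set.
{V3, V8} satisfies the backdoor criterion.

Yes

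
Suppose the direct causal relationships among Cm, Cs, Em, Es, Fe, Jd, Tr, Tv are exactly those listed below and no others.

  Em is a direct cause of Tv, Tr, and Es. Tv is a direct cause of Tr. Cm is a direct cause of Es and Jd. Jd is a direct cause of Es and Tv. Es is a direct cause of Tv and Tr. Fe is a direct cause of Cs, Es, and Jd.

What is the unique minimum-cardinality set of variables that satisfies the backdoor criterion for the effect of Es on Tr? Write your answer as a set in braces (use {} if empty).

Variables eligible for adjustment (non-descendants of Es, excluding Es and Tr): {Cm, Cs, Em, Fe, Jd}.
Backdoor paths from Es to Tr:
  P1: Es <- Cm -> Jd -> Tv <- Em -> Tr
  P2: Es <- Cm -> Jd -> Tv -> Tr
  P3: Es <- Em -> Tv -> Tr
  P4: Es <- Em -> Tr
  P5: Es <- Fe -> Jd -> Tv <- Em -> Tr
  P6: Es <- Fe -> Jd -> Tv -> Tr
  P7: Es <- Jd -> Tv <- Em -> Tr
  P8: Es <- Jd -> Tv -> Tr
The empty set is not sufficient: P2 (Es <- Cm -> Jd -> Tv -> Tr) has no collider blocking it and no conditioned non-collider, so it is open.
Try {Em, Jd}:
  P1: blocked at chain node Jd ∈ conditioning set.
  P2: blocked at chain node Jd ∈ conditioning set.
  P3: blocked at fork node Em ∈ conditioning set.
  P4: blocked at fork node Em ∈ conditioning set.
  P5: blocked at chain node Jd ∈ conditioning set.
  P6: blocked at chain node Jd ∈ conditioning set.
  P7: blocked at fork node Jd ∈ conditioning set.
  P8: blocked at fork node Jd ∈ conditioning set.
{Em, Jd} contains no descendant of Es and blocks every backdoor path.
Every element of {Em, Jd} is needed (dropping Em leaves P3 open; dropping Jd leaves P2 open), so no proper subset is valid.
Among all size-2 subsets of the eligible variables, only {Em, Jd} blocks every backdoor path, so it is the unique smallest valid adjustment set.

{Em, Jd}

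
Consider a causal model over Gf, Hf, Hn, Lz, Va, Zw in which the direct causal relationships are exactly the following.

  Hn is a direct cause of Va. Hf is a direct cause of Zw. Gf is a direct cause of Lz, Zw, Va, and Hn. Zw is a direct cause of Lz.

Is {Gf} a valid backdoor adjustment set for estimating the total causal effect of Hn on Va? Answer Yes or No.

Backdoor paths from Hn to Va (paths whose first edge points into Hn):
  P1: Hn <- Gf -> Va
Condition 1 (no descendant of Hn in the set): holds — descendants of Hn are {Va}; none are in {Gf}.
Condition 2 (every backdoor path blocked by {Gf}):
  P1: blocked at fork node Gf ∈ conditioning set.
{Gf} satisfies the backdoor criterion.

Yes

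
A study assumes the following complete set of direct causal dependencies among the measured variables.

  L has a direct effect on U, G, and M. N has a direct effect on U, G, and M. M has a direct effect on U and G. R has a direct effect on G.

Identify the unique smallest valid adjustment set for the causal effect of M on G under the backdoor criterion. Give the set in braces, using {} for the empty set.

{L, N}

Variables eligible for adjustment (non-descendants of M, excluding M and G): {L, N, R}.
Backdoor paths from M to G:
  P1: M <- L -> G
  P2: M <- L -> U <- N -> G
  P3: M <- N -> G
  P4: M <- N -> U <- L -> G
The empty set is not sufficient: P1 (M <- L -> G) has no collider blocking it and no conditioned non-collider, so it is open.
Try {L, N}:
  P1: blocked at fork node L ∈ conditioning set.
  P2: blocked at fork node L ∈ conditioning set.
  P3: blocked at fork node N ∈ conditioning set.
  P4: blocked at fork node N ∈ conditioning set.
{L, N} contains no descendant of M and blocks every backdoor path.
Every element of {L, N} is needed (dropping L leaves P1 open; dropping N leaves P3 open), so no proper subset is valid.
Among all size-2 subsets of the eligible variables, only {L, N} blocks every backdoor path, so it is the unique smallest valid adjustment set.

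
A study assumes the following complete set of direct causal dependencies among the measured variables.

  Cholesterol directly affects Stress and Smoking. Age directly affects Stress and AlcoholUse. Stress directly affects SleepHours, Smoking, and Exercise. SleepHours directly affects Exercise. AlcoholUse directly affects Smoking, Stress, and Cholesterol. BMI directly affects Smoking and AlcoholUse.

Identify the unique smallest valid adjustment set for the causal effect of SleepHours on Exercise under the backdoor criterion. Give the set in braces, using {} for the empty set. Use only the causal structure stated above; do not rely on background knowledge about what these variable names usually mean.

Variables eligible for adjustment (non-descendants of SleepHours, excluding SleepHours and Exercise): {Age, AlcoholUse, BMI, Cholesterol, Smoking, Stress}.
Backdoor paths from SleepHours to Exercise:
  P1: SleepHours <- Stress -> Exercise
The empty set is not sufficient: P1 (SleepHours <- Stress -> Exercise) has no collider blocking it and no conditioned non-collider, so it is open.
Try {Stress}:
  P1: blocked at fork node Stress ∈ conditioning set.
{Stress} contains no descendant of SleepHours and blocks every backdoor path.
No other singleton works — e.g. {BMI} leaves P1 open — so {Stress} is the unique smallest valid adjustment set.

{Stress}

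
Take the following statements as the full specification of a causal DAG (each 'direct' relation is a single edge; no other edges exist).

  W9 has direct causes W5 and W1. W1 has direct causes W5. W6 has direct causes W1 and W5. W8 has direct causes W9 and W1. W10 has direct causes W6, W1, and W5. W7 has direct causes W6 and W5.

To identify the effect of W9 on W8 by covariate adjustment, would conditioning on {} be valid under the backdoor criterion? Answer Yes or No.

No

Backdoor paths from W9 to W8 (paths whose first edge points into W9):
  P1: W9 <- W5 -> W1 -> W8
  P2: W9 <- W5 -> W6 <- W1 -> W8
  P3: W9 <- W5 -> W6 -> W10 <- W1 -> W8
  P4: W9 <- W5 -> W10 <- W1 -> W8
  P5: W9 <- W5 -> W10 <- W6 <- W1 -> W8
  P6: W9 <- W5 -> W7 <- W6 <- W1 -> W8
  P7: W9 <- W5 -> W7 <- W6 -> W10 <- W1 -> W8
  P8: W9 <- W1 -> W8
Condition 1 (no descendant of W9 in the set): holds — descendants of W9 are {W8}; none are in {}.
Condition 2 (every backdoor path blocked by {}):
  P1: open — no interior node is in the conditioning set.
  P2: blocked at collider W6 (neither it nor any descendant is in the conditioning set).
  P3: blocked at collider W10 (neither it nor any descendant is in the conditioning set).
  P4: blocked at collider W10 (neither it nor any descendant is in the conditioning set).
  P5: blocked at collider W10 (neither it nor any descendant is in the conditioning set).
  P6: blocked at collider W7 (neither it nor any descendant is in the conditioning set).
  P7: blocked at collider W7 (neither it nor any descendant is in the conditioning set).
  P8: open — no interior node is in the conditioning set.
{} does not satisfy the backdoor criterion.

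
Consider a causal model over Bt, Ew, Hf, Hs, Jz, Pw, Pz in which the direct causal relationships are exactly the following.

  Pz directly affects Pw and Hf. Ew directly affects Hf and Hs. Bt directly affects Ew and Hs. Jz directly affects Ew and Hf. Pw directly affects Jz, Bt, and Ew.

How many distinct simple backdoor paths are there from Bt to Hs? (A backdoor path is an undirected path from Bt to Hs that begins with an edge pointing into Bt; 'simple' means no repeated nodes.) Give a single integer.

A backdoor path from Bt to Hs is any simple undirected path whose first edge points into Bt (i.e. leaves Bt via a parent).
Parents of Bt: {Pw}.
Enumerating:
  P1: Bt <- Pw <- Pz -> Hf <- Jz -> Ew -> Hs
  P2: Bt <- Pw <- Pz -> Hf <- Ew -> Hs
  P3: Bt <- Pw -> Jz -> Ew -> Hs
  P4: Bt <- Pw -> Jz -> Hf <- Ew -> Hs
  P5: Bt <- Pw -> Ew -> Hs
That exhausts the simple backdoor paths. Count: 5.

5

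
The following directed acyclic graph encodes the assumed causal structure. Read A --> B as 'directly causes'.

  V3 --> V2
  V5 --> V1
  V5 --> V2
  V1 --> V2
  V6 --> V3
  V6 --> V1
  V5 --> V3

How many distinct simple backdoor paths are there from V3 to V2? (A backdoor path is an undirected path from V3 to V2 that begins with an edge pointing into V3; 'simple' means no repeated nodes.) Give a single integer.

4

A backdoor path from V3 to V2 is any simple undirected path whose first edge points into V3 (i.e. leaves V3 via a parent).
Parents of V3: {V5, V6}.
Enumerating:
  P1: V3 <- V5 -> V1 -> V2
  P2: V3 <- V5 -> V2
  P3: V3 <- V6 -> V1 <- V5 -> V2
  P4: V3 <- V6 -> V1 -> V2
That exhausts the simple backdoor paths. Count: 4.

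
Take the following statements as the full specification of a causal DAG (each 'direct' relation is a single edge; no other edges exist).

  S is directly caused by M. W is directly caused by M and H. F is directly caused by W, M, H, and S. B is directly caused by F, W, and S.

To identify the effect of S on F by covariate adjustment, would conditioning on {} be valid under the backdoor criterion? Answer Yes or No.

Backdoor paths from S to F (paths whose first edge points into S):
  P1: S <- M -> W <- H -> F
  P2: S <- M -> W -> F
  P3: S <- M -> W -> B <- F
  P4: S <- M -> F
Condition 1 (no descendant of S in the set): holds — descendants of S are {B, F}; none are in {}.
Condition 2 (every backdoor path blocked by {}):
  P1: blocked at collider W (neither it nor any descendant is in the conditioning set).
  P2: open — no interior node is in the conditioning set.
  P3: blocked at collider B (neither it nor any descendant is in the conditioning set).
  P4: open — no interior node is in the conditioning set.
{} does not satisfy the backdoor criterion.

No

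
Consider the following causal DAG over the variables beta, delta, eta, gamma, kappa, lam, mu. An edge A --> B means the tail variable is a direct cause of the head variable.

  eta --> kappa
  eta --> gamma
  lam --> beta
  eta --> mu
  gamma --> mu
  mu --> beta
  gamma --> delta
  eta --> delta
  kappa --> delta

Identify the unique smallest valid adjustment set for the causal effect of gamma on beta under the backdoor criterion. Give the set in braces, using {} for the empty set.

Variables eligible for adjustment (non-descendants of gamma, excluding gamma and beta): {eta, kappa, lam}.
Backdoor paths from gamma to beta:
  P1: gamma <- eta -> mu -> beta
The empty set is not sufficient: P1 (gamma <- eta -> mu -> beta) has no collider blocking it and no conditioned non-collider, so it is open.
Try {eta}:
  P1: blocked at fork node eta ∈ conditioning set.
{eta} contains no descendant of gamma and blocks every backdoor path.
No other singleton works — e.g. {lam} leaves P1 open — so {eta} is the unique smallest valid adjustment set.

{eta}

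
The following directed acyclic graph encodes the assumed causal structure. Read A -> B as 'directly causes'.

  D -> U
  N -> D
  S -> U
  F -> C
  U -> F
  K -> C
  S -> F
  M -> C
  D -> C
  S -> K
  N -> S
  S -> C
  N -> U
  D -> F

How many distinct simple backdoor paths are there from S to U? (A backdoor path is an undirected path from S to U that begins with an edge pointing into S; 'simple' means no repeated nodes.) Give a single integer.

4

A backdoor path from S to U is any simple undirected path whose first edge points into S (i.e. leaves S via a parent).
Parents of S: {N}.
Enumerating:
  P1: S <- N -> D -> U
  P2: S <- N -> D -> F <- U
  P3: S <- N -> D -> C <- F <- U
  P4: S <- N -> U
That exhausts the simple backdoor paths. Count: 4.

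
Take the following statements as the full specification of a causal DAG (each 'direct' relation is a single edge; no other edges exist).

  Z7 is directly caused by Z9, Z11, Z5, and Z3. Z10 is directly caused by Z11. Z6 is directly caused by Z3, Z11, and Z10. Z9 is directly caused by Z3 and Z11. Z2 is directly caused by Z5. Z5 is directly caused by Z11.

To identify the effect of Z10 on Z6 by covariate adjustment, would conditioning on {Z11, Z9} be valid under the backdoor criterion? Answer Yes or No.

Backdoor paths from Z10 to Z6 (paths whose first edge points into Z10):
  P1: Z10 <- Z11 -> Z9 <- Z3 -> Z6
  P2: Z10 <- Z11 -> Z9 -> Z7 <- Z3 -> Z6
  P3: Z10 <- Z11 -> Z5 -> Z7 <- Z3 -> Z6
  P4: Z10 <- Z11 -> Z5 -> Z7 <- Z9 <- Z3 -> Z6
  P5: Z10 <- Z11 -> Z7 <- Z3 -> Z6
  P6: Z10 <- Z11 -> Z7 <- Z9 <- Z3 -> Z6
  P7: Z10 <- Z11 -> Z6
Condition 1 (no descendant of Z10 in the set): holds — descendants of Z10 are {Z6}; none are in {Z11, Z9}.
Condition 2 (every backdoor path blocked by {Z11, Z9}):
  P1: blocked at fork node Z11 ∈ conditioning set.
  P2: blocked at fork node Z11 ∈ conditioning set.
  P3: blocked at fork node Z11 ∈ conditioning set.
  P4: blocked at fork node Z11 ∈ conditioning set.
  P5: blocked at fork node Z11 ∈ conditioning set.
  P6: blocked at fork node Z11 ∈ conditioning set.
  P7: blocked at fork node Z11 ∈ conditioning set.
{Z11, Z9} satisfies the backdoor criterion.

Yes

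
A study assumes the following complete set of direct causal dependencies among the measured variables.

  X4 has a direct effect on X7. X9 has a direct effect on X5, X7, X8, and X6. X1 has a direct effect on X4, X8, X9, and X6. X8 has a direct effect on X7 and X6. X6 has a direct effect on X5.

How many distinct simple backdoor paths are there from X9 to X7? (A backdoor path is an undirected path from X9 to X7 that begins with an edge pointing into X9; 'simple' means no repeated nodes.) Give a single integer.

A backdoor path from X9 to X7 is any simple undirected path whose first edge points into X9 (i.e. leaves X9 via a parent).
Parents of X9: {X1}.
Enumerating:
  P1: X9 <- X1 -> X8 -> X7
  P2: X9 <- X1 -> X6 <- X8 -> X7
  P3: X9 <- X1 -> X4 -> X7
That exhausts the simple backdoor paths. Count: 3.

3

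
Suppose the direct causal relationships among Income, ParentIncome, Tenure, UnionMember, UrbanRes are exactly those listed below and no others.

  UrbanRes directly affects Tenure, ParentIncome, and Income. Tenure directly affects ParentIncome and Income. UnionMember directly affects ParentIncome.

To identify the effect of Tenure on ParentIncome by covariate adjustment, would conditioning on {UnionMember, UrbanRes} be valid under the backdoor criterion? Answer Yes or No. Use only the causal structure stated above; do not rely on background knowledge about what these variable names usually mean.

Yes

Backdoor paths from Tenure to ParentIncome (paths whose first edge points into Tenure):
  P1: Tenure <- UrbanRes -> ParentIncome
Condition 1 (no descendant of Tenure in the set): holds — descendants of Tenure are {Income, ParentIncome}; none are in {UnionMember, UrbanRes}.
Condition 2 (every backdoor path blocked by {UnionMember, UrbanRes}):
  P1: blocked at fork node UrbanRes ∈ conditioning set.
{UnionMember, UrbanRes} satisfies the backdoor criterion.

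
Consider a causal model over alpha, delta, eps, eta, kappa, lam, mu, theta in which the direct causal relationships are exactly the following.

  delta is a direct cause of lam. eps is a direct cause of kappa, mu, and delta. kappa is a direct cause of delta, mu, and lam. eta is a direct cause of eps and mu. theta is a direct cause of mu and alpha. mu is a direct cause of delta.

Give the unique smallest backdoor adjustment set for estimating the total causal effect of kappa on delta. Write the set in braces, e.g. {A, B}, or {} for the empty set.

Variables eligible for adjustment (non-descendants of kappa, excluding kappa and delta): {alpha, eps, eta, theta}.
Backdoor paths from kappa to delta:
  P1: kappa <- eps <- eta -> mu -> delta
  P2: kappa <- eps -> mu -> delta
  P3: kappa <- eps -> delta
The empty set is not sufficient: P1 (kappa <- eps <- eta -> mu -> delta) has no collider blocking it and no conditioned non-collider, so it is open.
Try {eps}:
  P1: blocked at chain node eps ∈ conditioning set.
  P2: blocked at fork node eps ∈ conditioning set.
  P3: blocked at fork node eps ∈ conditioning set.
{eps} contains no descendant of kappa and blocks every backdoor path.
No other singleton works — e.g. {eta} leaves P2 open — so {eps} is the unique smallest valid adjustment set.

{eps}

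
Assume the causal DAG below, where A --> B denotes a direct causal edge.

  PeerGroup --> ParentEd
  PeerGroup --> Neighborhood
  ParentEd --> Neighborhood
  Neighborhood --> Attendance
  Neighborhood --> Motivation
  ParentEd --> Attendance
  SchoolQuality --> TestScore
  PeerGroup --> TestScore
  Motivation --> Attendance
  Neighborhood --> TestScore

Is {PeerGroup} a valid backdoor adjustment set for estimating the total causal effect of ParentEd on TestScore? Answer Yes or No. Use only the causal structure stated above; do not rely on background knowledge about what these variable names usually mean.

Yes

Backdoor paths from ParentEd to TestScore (paths whose first edge points into ParentEd):
  P1: ParentEd <- PeerGroup -> Neighborhood -> TestScore
  P2: ParentEd <- PeerGroup -> TestScore
Condition 1 (no descendant of ParentEd in the set): holds — descendants of ParentEd are {Attendance, Motivation, Neighborhood, TestScore}; none are in {PeerGroup}.
Condition 2 (every backdoor path blocked by {PeerGroup}):
  P1: blocked at fork node PeerGroup ∈ conditioning set.
  P2: blocked at fork node PeerGroup ∈ conditioning set.
{PeerGroup} satisfies the backdoor criterion.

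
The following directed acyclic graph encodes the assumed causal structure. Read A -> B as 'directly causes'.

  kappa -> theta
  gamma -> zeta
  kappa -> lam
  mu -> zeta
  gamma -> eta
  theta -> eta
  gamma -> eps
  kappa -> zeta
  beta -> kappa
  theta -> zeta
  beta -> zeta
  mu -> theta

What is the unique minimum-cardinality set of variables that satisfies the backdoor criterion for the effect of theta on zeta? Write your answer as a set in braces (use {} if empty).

Variables eligible for adjustment (non-descendants of theta, excluding theta and zeta): {beta, eps, gamma, kappa, lam, mu}.
Backdoor paths from theta to zeta:
  P1: theta <- kappa <- beta -> zeta
  P2: theta <- kappa -> zeta
  P3: theta <- mu -> zeta
The empty set is not sufficient: P1 (theta <- kappa <- beta -> zeta) has no collider blocking it and no conditioned non-collider, so it is open.
Try {kappa, mu}:
  P1: blocked at chain node kappa ∈ conditioning set.
  P2: blocked at fork node kappa ∈ conditioning set.
  P3: blocked at fork node mu ∈ conditioning set.
{kappa, mu} contains no descendant of theta and blocks every backdoor path.
Every element of {kappa, mu} is needed (dropping kappa leaves P1 open; dropping mu leaves P3 open), so no proper subset is valid.
Among all size-2 subsets of the eligible variables, only {kappa, mu} blocks every backdoor path, so it is the unique smallest valid adjustment set.

{kappa, mu}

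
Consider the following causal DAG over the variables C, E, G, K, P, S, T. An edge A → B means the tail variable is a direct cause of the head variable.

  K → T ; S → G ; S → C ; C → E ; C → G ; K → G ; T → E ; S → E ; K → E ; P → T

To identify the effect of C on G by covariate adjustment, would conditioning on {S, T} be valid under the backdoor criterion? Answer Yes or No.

Yes

Backdoor paths from C to G (paths whose first edge points into C):
  P1: C <- S -> E <- K -> G
  P2: C <- S -> E <- T <- K -> G
  P3: C <- S -> G
Condition 1 (no descendant of C in the set): holds — descendants of C are {E, G}; none are in {S, T}.
Condition 2 (every backdoor path blocked by {S, T}):
  P1: blocked at fork node S ∈ conditioning set.
  P2: blocked at fork node S ∈ conditioning set.
  P3: blocked at fork node S ∈ conditioning set.
{S, T} satisfies the backdoor criterion.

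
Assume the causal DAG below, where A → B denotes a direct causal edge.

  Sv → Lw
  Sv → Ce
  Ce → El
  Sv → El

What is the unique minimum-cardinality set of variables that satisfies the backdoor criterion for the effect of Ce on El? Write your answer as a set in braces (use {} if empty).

Variables eligible for adjustment (non-descendants of Ce, excluding Ce and El): {Lw, Sv}.
Backdoor paths from Ce to El:
  P1: Ce <- Sv -> El
The empty set is not sufficient: P1 (Ce <- Sv -> El) has no collider blocking it and no conditioned non-collider, so it is open.
Try {Sv}:
  P1: blocked at fork node Sv ∈ conditioning set.
{Sv} contains no descendant of Ce and blocks every backdoor path.
No other singleton works — e.g. {Lw} leaves P1 open — so {Sv} is the unique smallest valid adjustment set.

{Sv}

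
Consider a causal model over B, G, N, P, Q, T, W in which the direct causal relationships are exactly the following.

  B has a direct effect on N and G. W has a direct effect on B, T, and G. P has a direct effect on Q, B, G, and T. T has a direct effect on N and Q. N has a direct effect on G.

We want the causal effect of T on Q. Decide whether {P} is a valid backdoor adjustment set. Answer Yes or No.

Yes

Backdoor paths from T to Q (paths whose first edge points into T):
  P1: T <- W -> B <- P -> Q
  P2: T <- W -> B -> N -> G <- P -> Q
  P3: T <- W -> B -> G <- P -> Q
  P4: T <- W -> G <- P -> Q
  P5: T <- W -> G <- B <- P -> Q
  P6: T <- W -> G <- N <- B <- P -> Q
  P7: T <- P -> Q
Condition 1 (no descendant of T in the set): holds — descendants of T are {G, N, Q}; none are in {P}.
Condition 2 (every backdoor path blocked by {P}):
  P1: blocked at collider B (neither it nor any descendant is in the conditioning set).
  P2: blocked at collider G (neither it nor any descendant is in the conditioning set).
  P3: blocked at collider G (neither it nor any descendant is in the conditioning set).
  P4: blocked at collider G (neither it nor any descendant is in the conditioning set).
  P5: blocked at collider G (neither it nor any descendant is in the conditioning set).
  P6: blocked at collider G (neither it nor any descendant is in the conditioning set).
  P7: blocked at fork node P ∈ conditioning set.
{P} satisfies the backdoor criterion.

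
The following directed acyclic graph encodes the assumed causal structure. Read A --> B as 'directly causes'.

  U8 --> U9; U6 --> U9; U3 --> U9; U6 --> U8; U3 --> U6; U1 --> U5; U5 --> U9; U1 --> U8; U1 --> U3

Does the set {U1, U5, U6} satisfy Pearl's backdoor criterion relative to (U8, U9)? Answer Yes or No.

Yes

Backdoor paths from U8 to U9 (paths whose first edge points into U8):
  P1: U8 <- U1 -> U3 -> U6 -> U9
  P2: U8 <- U1 -> U3 -> U9
  P3: U8 <- U1 -> U5 -> U9
  P4: U8 <- U6 <- U3 <- U1 -> U5 -> U9
  P5: U8 <- U6 <- U3 -> U9
  P6: U8 <- U6 -> U9
Condition 1 (no descendant of U8 in the set): holds — descendants of U8 are {U9}; none are in {U1, U5, U6}.
Condition 2 (every backdoor path blocked by {U1, U5, U6}):
  P1: blocked at fork node U1 ∈ conditioning set.
  P2: blocked at fork node U1 ∈ conditioning set.
  P3: blocked at fork node U1 ∈ conditioning set.
  P4: blocked at chain node U6 ∈ conditioning set.
  P5: blocked at chain node U6 ∈ conditioning set.
  P6: blocked at fork node U6 ∈ conditioning set.
{U1, U5, U6} satisfies the backdoor criterion.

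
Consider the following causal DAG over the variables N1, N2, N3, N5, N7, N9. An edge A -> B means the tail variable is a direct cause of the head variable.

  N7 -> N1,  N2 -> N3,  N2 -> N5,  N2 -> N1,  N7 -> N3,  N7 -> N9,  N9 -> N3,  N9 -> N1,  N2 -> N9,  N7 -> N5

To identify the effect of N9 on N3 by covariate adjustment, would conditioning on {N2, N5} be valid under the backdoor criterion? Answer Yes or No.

No

Backdoor paths from N9 to N3 (paths whose first edge points into N9):
  P1: N9 <- N2 -> N5 <- N7 -> N3
  P2: N9 <- N2 -> N3
  P3: N9 <- N2 -> N1 <- N7 -> N3
  P4: N9 <- N7 -> N5 <- N2 -> N3
  P5: N9 <- N7 -> N3
  P6: N9 <- N7 -> N1 <- N2 -> N3
Condition 1 (no descendant of N9 in the set): holds — descendants of N9 are {N1, N3}; none are in {N2, N5}.
Condition 2 (every backdoor path blocked by {N2, N5}):
  P1: blocked at fork node N2 ∈ conditioning set.
  P2: blocked at fork node N2 ∈ conditioning set.
  P3: blocked at fork node N2 ∈ conditioning set.
  P4: blocked at fork node N2 ∈ conditioning set.
  P5: open — no interior node is in the conditioning set.
  P6: blocked at collider N1 (neither it nor any descendant is in the conditioning set).
{N2, N5} does not satisfy the backdoor criterion.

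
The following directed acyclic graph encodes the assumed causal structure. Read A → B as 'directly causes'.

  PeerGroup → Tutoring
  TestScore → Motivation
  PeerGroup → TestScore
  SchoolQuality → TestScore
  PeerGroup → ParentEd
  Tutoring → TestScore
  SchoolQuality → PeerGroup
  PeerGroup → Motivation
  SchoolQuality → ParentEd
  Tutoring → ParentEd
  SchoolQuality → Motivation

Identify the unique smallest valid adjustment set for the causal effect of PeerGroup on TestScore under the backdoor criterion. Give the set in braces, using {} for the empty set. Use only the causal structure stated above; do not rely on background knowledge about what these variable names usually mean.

{SchoolQuality}

Variables eligible for adjustment (non-descendants of PeerGroup, excluding PeerGroup and TestScore): {SchoolQuality}.
Backdoor paths from PeerGroup to TestScore:
  P1: PeerGroup <- SchoolQuality -> ParentEd <- Tutoring -> TestScore
  P2: PeerGroup <- SchoolQuality -> TestScore
  P3: PeerGroup <- SchoolQuality -> Motivation <- TestScore
The empty set is not sufficient: P2 (PeerGroup <- SchoolQuality -> TestScore) has no collider blocking it and no conditioned non-collider, so it is open.
Try {SchoolQuality}:
  P1: blocked at fork node SchoolQuality ∈ conditioning set.
  P2: blocked at fork node SchoolQuality ∈ conditioning set.
  P3: blocked at fork node SchoolQuality ∈ conditioning set.
{SchoolQuality} contains no descendant of PeerGroup and blocks every backdoor path.
{SchoolQuality} is the unique smallest valid adjustment set.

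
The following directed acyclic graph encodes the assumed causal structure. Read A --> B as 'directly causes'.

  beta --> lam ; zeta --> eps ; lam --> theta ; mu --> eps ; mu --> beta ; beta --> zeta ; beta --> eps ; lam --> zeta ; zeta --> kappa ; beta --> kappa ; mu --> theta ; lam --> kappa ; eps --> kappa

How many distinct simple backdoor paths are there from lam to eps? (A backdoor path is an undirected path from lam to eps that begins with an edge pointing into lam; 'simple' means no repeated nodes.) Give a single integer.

6

A backdoor path from lam to eps is any simple undirected path whose first edge points into lam (i.e. leaves lam via a parent).
Parents of lam: {beta}.
Enumerating:
  P1: lam <- beta <- mu -> eps
  P2: lam <- beta -> zeta -> eps
  P3: lam <- beta -> zeta -> kappa <- eps
  P4: lam <- beta -> eps
  P5: lam <- beta -> kappa <- zeta -> eps
  P6: lam <- beta -> kappa <- eps
That exhausts the simple backdoor paths. Count: 6.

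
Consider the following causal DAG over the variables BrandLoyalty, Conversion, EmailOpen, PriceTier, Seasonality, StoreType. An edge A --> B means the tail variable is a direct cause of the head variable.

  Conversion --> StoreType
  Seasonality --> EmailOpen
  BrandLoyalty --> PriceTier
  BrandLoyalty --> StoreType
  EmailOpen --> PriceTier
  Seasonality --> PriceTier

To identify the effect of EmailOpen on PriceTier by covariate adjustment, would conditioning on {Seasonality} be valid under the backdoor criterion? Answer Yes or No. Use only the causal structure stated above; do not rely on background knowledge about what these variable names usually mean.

Yes

Backdoor paths from EmailOpen to PriceTier (paths whose first edge points into EmailOpen):
  P1: EmailOpen <- Seasonality -> PriceTier
Condition 1 (no descendant of EmailOpen in the set): holds — descendants of EmailOpen are {PriceTier}; none are in {Seasonality}.
Condition 2 (every backdoor path blocked by {Seasonality}):
  P1: blocked at fork node Seasonality ∈ conditioning set.
{Seasonality} satisfies the backdoor criterion.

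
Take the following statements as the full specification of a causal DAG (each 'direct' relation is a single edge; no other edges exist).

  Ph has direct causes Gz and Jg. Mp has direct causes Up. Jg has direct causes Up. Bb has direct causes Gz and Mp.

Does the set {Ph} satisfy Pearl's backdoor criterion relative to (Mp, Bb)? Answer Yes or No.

Backdoor paths from Mp to Bb (paths whose first edge points into Mp):
  P1: Mp <- Up -> Jg -> Ph <- Gz -> Bb
Condition 1 (no descendant of Mp in the set): holds — descendants of Mp are {Bb}; none are in {Ph}.
Condition 2 (every backdoor path blocked by {Ph}):
  P1: open — collider(s) Ph are conditioned on (or have a conditioned descendant) and no non-collider on the path is in the set.
{Ph} does not satisfy the backdoor criterion.

No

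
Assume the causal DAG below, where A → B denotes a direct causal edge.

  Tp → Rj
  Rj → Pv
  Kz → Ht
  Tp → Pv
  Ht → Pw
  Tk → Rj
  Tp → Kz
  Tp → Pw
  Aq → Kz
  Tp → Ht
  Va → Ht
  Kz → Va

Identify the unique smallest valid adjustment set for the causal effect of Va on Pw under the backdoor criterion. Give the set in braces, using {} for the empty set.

{Kz}

Variables eligible for adjustment (non-descendants of Va, excluding Va and Pw): {Aq, Kz, Pv, Rj, Tk, Tp}.
Backdoor paths from Va to Pw:
  P1: Va <- Kz <- Tp -> Ht -> Pw
  P2: Va <- Kz <- Tp -> Pw
  P3: Va <- Kz -> Ht <- Tp -> Pw
  P4: Va <- Kz -> Ht -> Pw
The empty set is not sufficient: P1 (Va <- Kz <- Tp -> Ht -> Pw) has no collider blocking it and no conditioned non-collider, so it is open.
Try {Kz}:
  P1: blocked at chain node Kz ∈ conditioning set.
  P2: blocked at chain node Kz ∈ conditioning set.
  P3: blocked at fork node Kz ∈ conditioning set.
  P4: blocked at fork node Kz ∈ conditioning set.
{Kz} contains no descendant of Va and blocks every backdoor path.
No other singleton works — e.g. {Tk} leaves P1 open — so {Kz} is the unique smallest valid adjustment set.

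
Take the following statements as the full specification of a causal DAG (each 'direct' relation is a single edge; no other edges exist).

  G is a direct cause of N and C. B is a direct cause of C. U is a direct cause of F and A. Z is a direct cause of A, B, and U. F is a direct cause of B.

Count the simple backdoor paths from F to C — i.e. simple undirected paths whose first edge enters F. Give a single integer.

A backdoor path from F to C is any simple undirected path whose first edge points into F (i.e. leaves F via a parent).
Parents of F: {U}.
Enumerating:
  P1: F <- U <- Z -> B -> C
  P2: F <- U -> A <- Z -> B -> C
That exhausts the simple backdoor paths. Count: 2.

2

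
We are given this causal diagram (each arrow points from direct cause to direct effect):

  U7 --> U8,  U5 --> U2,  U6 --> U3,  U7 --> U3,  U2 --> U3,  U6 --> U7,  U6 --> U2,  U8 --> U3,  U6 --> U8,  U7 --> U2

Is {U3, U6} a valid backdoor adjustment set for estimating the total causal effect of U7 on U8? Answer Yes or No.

Backdoor paths from U7 to U8 (paths whose first edge points into U7):
  P1: U7 <- U6 -> U8
  P2: U7 <- U6 -> U2 -> U3 <- U8
  P3: U7 <- U6 -> U3 <- U8
Condition 1 (no descendant of U7 in the set): FAILS — U3 is a descendant of U7.
Condition 2 (every backdoor path blocked by {U3, U6}):
  P1: blocked at fork node U6 ∈ conditioning set.
  P2: blocked at fork node U6 ∈ conditioning set.
  P3: blocked at fork node U6 ∈ conditioning set.
{U3, U6} does not satisfy the backdoor criterion.

No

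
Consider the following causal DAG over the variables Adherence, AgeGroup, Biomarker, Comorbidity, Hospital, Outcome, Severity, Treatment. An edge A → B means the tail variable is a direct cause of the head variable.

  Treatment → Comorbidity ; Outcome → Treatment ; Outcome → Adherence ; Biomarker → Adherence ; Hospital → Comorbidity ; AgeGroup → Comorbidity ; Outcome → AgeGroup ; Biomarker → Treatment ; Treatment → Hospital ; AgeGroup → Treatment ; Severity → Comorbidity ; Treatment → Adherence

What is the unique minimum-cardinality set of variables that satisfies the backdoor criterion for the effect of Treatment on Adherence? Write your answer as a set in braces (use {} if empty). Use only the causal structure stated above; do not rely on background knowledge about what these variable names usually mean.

Variables eligible for adjustment (non-descendants of Treatment, excluding Treatment and Adherence): {AgeGroup, Biomarker, Outcome, Severity}.
Backdoor paths from Treatment to Adherence:
  P1: Treatment <- Outcome -> Adherence
  P2: Treatment <- Biomarker -> Adherence
  P3: Treatment <- AgeGroup <- Outcome -> Adherence
The empty set is not sufficient: P1 (Treatment <- Outcome -> Adherence) has no collider blocking it and no conditioned non-collider, so it is open.
Try {Biomarker, Outcome}:
  P1: blocked at fork node Outcome ∈ conditioning set.
  P2: blocked at fork node Biomarker ∈ conditioning set.
  P3: blocked at fork node Outcome ∈ conditioning set.
{Biomarker, Outcome} contains no descendant of Treatment and blocks every backdoor path.
Every element of {Biomarker, Outcome} is needed (dropping Biomarker leaves P2 open; dropping Outcome leaves P1 open), so no proper subset is valid.
Among all size-2 subsets of the eligible variables, only {Biomarker, Outcome} blocks every backdoor path, so it is the unique smallest valid adjustment set.

{Biomarker, Outcome}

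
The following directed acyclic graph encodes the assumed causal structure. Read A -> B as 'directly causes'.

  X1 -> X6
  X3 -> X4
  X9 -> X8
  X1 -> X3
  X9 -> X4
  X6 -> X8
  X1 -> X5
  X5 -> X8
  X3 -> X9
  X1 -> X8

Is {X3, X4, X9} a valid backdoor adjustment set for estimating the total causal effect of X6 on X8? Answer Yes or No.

Backdoor paths from X6 to X8 (paths whose first edge points into X6):
  P1: X6 <- X1 -> X3 -> X9 -> X8
  P2: X6 <- X1 -> X3 -> X4 <- X9 -> X8
  P3: X6 <- X1 -> X5 -> X8
  P4: X6 <- X1 -> X8
Condition 1 (no descendant of X6 in the set): holds — descendants of X6 are {X8}; none are in {X3, X4, X9}.
Condition 2 (every backdoor path blocked by {X3, X4, X9}):
  P1: blocked at chain node X3 ∈ conditioning set.
  P2: blocked at chain node X3 ∈ conditioning set.
  P3: open — no interior node is in the conditioning set.
  P4: open — no interior node is in the conditioning set.
{X3, X4, X9} does not satisfy the backdoor criterion.

No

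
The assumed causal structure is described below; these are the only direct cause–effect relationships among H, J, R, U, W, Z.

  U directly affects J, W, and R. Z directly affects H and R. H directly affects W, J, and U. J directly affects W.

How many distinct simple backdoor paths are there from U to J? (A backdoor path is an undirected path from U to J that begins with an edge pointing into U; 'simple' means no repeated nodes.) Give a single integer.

2

A backdoor path from U to J is any simple undirected path whose first edge points into U (i.e. leaves U via a parent).
Parents of U: {H}.
Enumerating:
  P1: U <- H -> J
  P2: U <- H -> W <- J
That exhausts the simple backdoor paths. Count: 2.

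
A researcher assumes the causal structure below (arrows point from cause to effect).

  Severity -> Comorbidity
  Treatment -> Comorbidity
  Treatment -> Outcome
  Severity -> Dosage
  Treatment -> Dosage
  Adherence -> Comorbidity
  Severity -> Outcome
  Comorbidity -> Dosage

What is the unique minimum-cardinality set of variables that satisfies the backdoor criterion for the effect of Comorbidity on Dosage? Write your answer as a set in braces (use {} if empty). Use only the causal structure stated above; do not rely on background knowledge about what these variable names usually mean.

Variables eligible for adjustment (non-descendants of Comorbidity, excluding Comorbidity and Dosage): {Adherence, Outcome, Severity, Treatment}.
Backdoor paths from Comorbidity to Dosage:
  P1: Comorbidity <- Severity -> Outcome <- Treatment -> Dosage
  P2: Comorbidity <- Severity -> Dosage
  P3: Comorbidity <- Treatment -> Outcome <- Severity -> Dosage
  P4: Comorbidity <- Treatment -> Dosage
The empty set is not sufficient: P2 (Comorbidity <- Severity -> Dosage) has no collider blocking it and no conditioned non-collider, so it is open.
Try {Severity, Treatment}:
  P1: blocked at fork node Severity ∈ conditioning set.
  P2: blocked at fork node Severity ∈ conditioning set.
  P3: blocked at fork node Treatment ∈ conditioning set.
  P4: blocked at fork node Treatment ∈ conditioning set.
{Severity, Treatment} contains no descendant of Comorbidity and blocks every backdoor path.
Every element of {Severity, Treatment} is needed (dropping Severity leaves P2 open; dropping Treatment leaves P4 open), so no proper subset is valid.
Among all size-2 subsets of the eligible variables, only {Severity, Treatment} blocks every backdoor path, so it is the unique smallest valid adjustment set.

{Severity, Treatment}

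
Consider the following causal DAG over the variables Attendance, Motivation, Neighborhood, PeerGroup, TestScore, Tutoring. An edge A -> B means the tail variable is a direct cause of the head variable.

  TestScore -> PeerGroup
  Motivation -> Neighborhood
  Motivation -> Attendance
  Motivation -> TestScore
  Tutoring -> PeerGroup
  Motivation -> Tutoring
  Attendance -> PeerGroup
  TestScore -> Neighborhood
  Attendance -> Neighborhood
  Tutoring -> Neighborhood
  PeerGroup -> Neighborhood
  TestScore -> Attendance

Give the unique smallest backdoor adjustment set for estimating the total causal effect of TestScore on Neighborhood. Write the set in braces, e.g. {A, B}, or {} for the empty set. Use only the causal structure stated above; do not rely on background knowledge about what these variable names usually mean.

Variables eligible for adjustment (non-descendants of TestScore, excluding TestScore and Neighborhood): {Motivation, Tutoring}.
Backdoor paths from TestScore to Neighborhood:
  P1: TestScore <- Motivation -> Tutoring -> PeerGroup <- Attendance -> Neighborhood
  P2: TestScore <- Motivation -> Tutoring -> PeerGroup -> Neighborhood
  P3: TestScore <- Motivation -> Tutoring -> Neighborhood
  P4: TestScore <- Motivation -> Attendance -> PeerGroup <- Tutoring -> Neighborhood
  P5: TestScore <- Motivation -> Attendance -> PeerGroup -> Neighborhood
  P6: TestScore <- Motivation -> Attendance -> Neighborhood
  P7: TestScore <- Motivation -> Neighborhood
The empty set is not sufficient: P2 (TestScore <- Motivation -> Tutoring -> PeerGroup -> Neighborhood) has no collider blocking it and no conditioned non-collider, so it is open.
Try {Motivation}:
  P1: blocked at fork node Motivation ∈ conditioning set.
  P2: blocked at fork node Motivation ∈ conditioning set.
  P3: blocked at fork node Motivation ∈ conditioning set.
  P4: blocked at fork node Motivation ∈ conditioning set.
  P5: blocked at fork node Motivation ∈ conditioning set.
  P6: blocked at fork node Motivation ∈ conditioning set.
  P7: blocked at fork node Motivation ∈ conditioning set.
{Motivation} contains no descendant of TestScore and blocks every backdoor path.
No other singleton works — e.g. {Tutoring} leaves P5 open — so {Motivation} is the unique smallest valid adjustment set.

{Motivation}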